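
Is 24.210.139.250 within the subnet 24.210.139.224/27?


Subnet network: 24.210.139.224
Test IP AND mask: 24.210.139.224
Yes, 24.210.139.250 is in 24.210.139.224/27


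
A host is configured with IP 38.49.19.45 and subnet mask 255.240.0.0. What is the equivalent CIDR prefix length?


Binary: 11111111.11110000.00000000.00000000
Count leading 1s
Prefix: /12


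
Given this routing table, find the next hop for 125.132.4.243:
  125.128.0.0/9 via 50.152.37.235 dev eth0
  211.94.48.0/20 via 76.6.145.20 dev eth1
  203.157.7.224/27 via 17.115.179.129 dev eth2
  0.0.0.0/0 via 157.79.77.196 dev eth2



Longest prefix match for 125.132.4.243:
  /9 125.128.0.0: MATCH
  /20 211.94.48.0: no
  /27 203.157.7.224: no
  /0 0.0.0.0: MATCH
Selected: next-hop 50.152.37.235 via eth0 (matched /9)


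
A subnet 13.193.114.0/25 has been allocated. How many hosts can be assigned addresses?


Host bits = 32 - 25 = 7
Total addresses = 2^7 = 128
Usable = total - 2 (network and broadcast)
Usable hosts: 126


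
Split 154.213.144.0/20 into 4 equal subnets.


New prefix = 20 + 2 = 22
Each subnet has 1024 addresses
  154.213.144.0/22
  154.213.148.0/22
  154.213.152.0/22
  154.213.156.0/22
Subnets: 154.213.144.0/22, 154.213.148.0/22, 154.213.152.0/22, 154.213.156.0/22


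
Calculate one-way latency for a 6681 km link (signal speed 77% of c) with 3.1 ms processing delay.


Speed = 0.77 * 3e5 km/s = 231000 km/s
Propagation delay = 6681 / 231000 = 0.0289 s = 28.9221 ms
Processing delay = 3.1 ms
Total one-way latency = 32.0221 ms


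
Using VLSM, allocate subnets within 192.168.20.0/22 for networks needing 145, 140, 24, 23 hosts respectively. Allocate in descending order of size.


145 hosts -> /24 (254 usable): 192.168.20.0/24
140 hosts -> /24 (254 usable): 192.168.21.0/24
24 hosts -> /27 (30 usable): 192.168.22.0/27
23 hosts -> /27 (30 usable): 192.168.22.32/27
Allocation: 192.168.20.0/24 (145 hosts, 254 usable); 192.168.21.0/24 (140 hosts, 254 usable); 192.168.22.0/27 (24 hosts, 30 usable); 192.168.22.32/27 (23 hosts, 30 usable)


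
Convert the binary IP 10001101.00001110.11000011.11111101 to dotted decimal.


10001101 = 141
00001110 = 14
11000011 = 195
11111101 = 253
IP: 141.14.195.253


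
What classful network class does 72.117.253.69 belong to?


First octet: 72
Binary: 01001000
0xxxxxxx -> Class A (1-126)
Class A, default mask 255.0.0.0 (/8)


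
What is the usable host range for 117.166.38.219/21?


Network: 117.166.32.0
Broadcast: 117.166.39.255
First usable = network + 1
Last usable = broadcast - 1
Range: 117.166.32.1 to 117.166.39.254


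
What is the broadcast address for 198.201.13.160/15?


Network: 198.200.0.0/15
Host bits = 17
Set all host bits to 1:
Broadcast: 198.201.255.255


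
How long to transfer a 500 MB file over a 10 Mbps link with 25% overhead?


Effective throughput = 10 * (1 - 25/100) = 7.5 Mbps
File size in Mb = 500 * 8 = 4000 Mb
Time = 4000 / 7.5
Time = 533.3333 seconds


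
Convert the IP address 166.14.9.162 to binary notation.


166 = 10100110
14 = 00001110
9 = 00001001
162 = 10100010
Binary: 10100110.00001110.00001001.10100010


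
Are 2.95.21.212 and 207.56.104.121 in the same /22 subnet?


Mask: 255.255.252.0
2.95.21.212 AND mask = 2.95.20.0
207.56.104.121 AND mask = 207.56.104.0
No, different subnets (2.95.20.0 vs 207.56.104.0)


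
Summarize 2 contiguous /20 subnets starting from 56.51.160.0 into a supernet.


Original prefix: /20
Number of subnets: 2 = 2^1
New prefix = 20 - 1 = 19
Supernet: 56.51.160.0/19


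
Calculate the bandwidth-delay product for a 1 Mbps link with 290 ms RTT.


BDP = bandwidth * RTT
= 1 Mbps * 290 ms
= 1 * 1e6 * 290 / 1000 bits
= 290000 bits
= 36250 bytes
= 35.4004 KB
BDP = 290000 bits (36250 bytes)


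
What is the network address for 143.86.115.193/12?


IP:   10001111.01010110.01110011.11000001
Mask: 11111111.11110000.00000000.00000000
AND operation:
Net:  10001111.01010000.00000000.00000000
Network: 143.80.0.0/12


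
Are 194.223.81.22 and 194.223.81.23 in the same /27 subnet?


Mask: 255.255.255.224
194.223.81.22 AND mask = 194.223.81.0
194.223.81.23 AND mask = 194.223.81.0
Yes, same subnet (194.223.81.0)


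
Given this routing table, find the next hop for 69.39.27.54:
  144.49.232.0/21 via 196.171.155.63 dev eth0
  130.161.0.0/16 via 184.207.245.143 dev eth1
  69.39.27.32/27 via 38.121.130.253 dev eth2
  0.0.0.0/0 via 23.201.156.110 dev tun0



Longest prefix match for 69.39.27.54:
  /21 144.49.232.0: no
  /16 130.161.0.0: no
  /27 69.39.27.32: MATCH
  /0 0.0.0.0: MATCH
Selected: next-hop 38.121.130.253 via eth2 (matched /27)


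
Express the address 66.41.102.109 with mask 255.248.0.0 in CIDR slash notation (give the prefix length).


Binary: 11111111.11111000.00000000.00000000
Count leading 1s
Prefix: /13


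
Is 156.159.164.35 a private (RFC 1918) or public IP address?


RFC 1918 private ranges:
  10.0.0.0/8 (10.0.0.0 - 10.255.255.255)
  172.16.0.0/12 (172.16.0.0 - 172.31.255.255)
  192.168.0.0/16 (192.168.0.0 - 192.168.255.255)
Public (not in any RFC 1918 range)


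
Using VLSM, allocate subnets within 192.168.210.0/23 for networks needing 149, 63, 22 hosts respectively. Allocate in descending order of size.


149 hosts -> /24 (254 usable): 192.168.210.0/24
63 hosts -> /25 (126 usable): 192.168.211.0/25
22 hosts -> /27 (30 usable): 192.168.211.128/27
Allocation: 192.168.210.0/24 (149 hosts, 254 usable); 192.168.211.0/25 (63 hosts, 126 usable); 192.168.211.128/27 (22 hosts, 30 usable)


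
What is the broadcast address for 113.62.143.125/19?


Network: 113.62.128.0/19
Host bits = 13
Set all host bits to 1:
Broadcast: 113.62.159.255


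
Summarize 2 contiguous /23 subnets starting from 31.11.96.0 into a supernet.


Original prefix: /23
Number of subnets: 2 = 2^1
New prefix = 23 - 1 = 22
Supernet: 31.11.96.0/22


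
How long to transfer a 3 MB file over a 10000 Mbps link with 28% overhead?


Effective throughput = 10000 * (1 - 28/100) = 7200 Mbps
File size in Mb = 3 * 8 = 24 Mb
Time = 24 / 7200
Time = 0.0033 seconds


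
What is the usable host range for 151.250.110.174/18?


Network: 151.250.64.0
Broadcast: 151.250.127.255
First usable = network + 1
Last usable = broadcast - 1
Range: 151.250.64.1 to 151.250.127.254


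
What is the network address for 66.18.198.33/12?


IP:   01000010.00010010.11000110.00100001
Mask: 11111111.11110000.00000000.00000000
AND operation:
Net:  01000010.00010000.00000000.00000000
Network: 66.16.0.0/12


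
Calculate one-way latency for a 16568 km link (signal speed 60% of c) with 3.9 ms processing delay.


Speed = 0.6 * 3e5 km/s = 180000 km/s
Propagation delay = 16568 / 180000 = 0.092 s = 92.0444 ms
Processing delay = 3.9 ms
Total one-way latency = 95.9444 ms


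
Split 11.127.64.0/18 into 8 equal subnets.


New prefix = 18 + 3 = 21
Each subnet has 2048 addresses
  11.127.64.0/21
  11.127.72.0/21
  11.127.80.0/21
  11.127.88.0/21
  11.127.96.0/21
  11.127.104.0/21
  11.127.112.0/21
  11.127.120.0/21
Subnets: 11.127.64.0/21, 11.127.72.0/21, 11.127.80.0/21, 11.127.88.0/21, 11.127.96.0/21, 11.127.104.0/21, 11.127.112.0/21, 11.127.120.0/21


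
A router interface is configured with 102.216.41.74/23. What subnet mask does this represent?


/23 means 23 network bits, 9 host bits
Binary: 11111111111111111111111000000000
Mask: 255.255.254.0


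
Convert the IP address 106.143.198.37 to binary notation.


106 = 01101010
143 = 10001111
198 = 11000110
37 = 00100101
Binary: 01101010.10001111.11000110.00100101


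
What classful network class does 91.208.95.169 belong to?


First octet: 91
Binary: 01011011
0xxxxxxx -> Class A (1-126)
Class A, default mask 255.0.0.0 (/8)


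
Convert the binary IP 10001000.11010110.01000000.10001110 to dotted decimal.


10001000 = 136
11010110 = 214
01000000 = 64
10001110 = 142
IP: 136.214.64.142


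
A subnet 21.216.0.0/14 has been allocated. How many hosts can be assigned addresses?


Host bits = 32 - 14 = 18
Total addresses = 2^18 = 262144
Usable = total - 2 (network and broadcast)
Usable hosts: 262142


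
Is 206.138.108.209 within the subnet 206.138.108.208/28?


Subnet network: 206.138.108.208
Test IP AND mask: 206.138.108.208
Yes, 206.138.108.209 is in 206.138.108.208/28


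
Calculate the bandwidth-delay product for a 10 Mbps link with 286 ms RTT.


BDP = bandwidth * RTT
= 10 Mbps * 286 ms
= 10 * 1e6 * 286 / 1000 bits
= 2860000 bits
= 357500 bytes
= 349.1211 KB
BDP = 2860000 bits (357500 bytes)


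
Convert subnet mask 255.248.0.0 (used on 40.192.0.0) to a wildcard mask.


Subnet mask: 255.248.0.0
Wildcard = 255.255.255.255 - subnet mask
255 - 255 = 0
255 - 248 = 7
255 - 0 = 255
255 - 0 = 255
Wildcard: 0.7.255.255


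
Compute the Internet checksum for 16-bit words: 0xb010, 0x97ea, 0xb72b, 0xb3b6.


Sum all words (with carry folding):
+ 0xb010 = 0xb010
+ 0x97ea = 0x47fb
+ 0xb72b = 0xff26
+ 0xb3b6 = 0xb2dd
One's complement: ~0xb2dd
Checksum = 0x4d22


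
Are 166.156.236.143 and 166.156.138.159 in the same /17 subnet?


Mask: 255.255.128.0
166.156.236.143 AND mask = 166.156.128.0
166.156.138.159 AND mask = 166.156.128.0
Yes, same subnet (166.156.128.0)


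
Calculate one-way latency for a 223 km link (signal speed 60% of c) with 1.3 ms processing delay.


Speed = 0.6 * 3e5 km/s = 180000 km/s
Propagation delay = 223 / 180000 = 0.0012 s = 1.2389 ms
Processing delay = 1.3 ms
Total one-way latency = 2.5389 ms


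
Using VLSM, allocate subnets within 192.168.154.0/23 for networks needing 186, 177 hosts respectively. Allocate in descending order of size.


186 hosts -> /24 (254 usable): 192.168.154.0/24
177 hosts -> /24 (254 usable): 192.168.155.0/24
Allocation: 192.168.154.0/24 (186 hosts, 254 usable); 192.168.155.0/24 (177 hosts, 254 usable)


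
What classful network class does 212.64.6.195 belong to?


First octet: 212
Binary: 11010100
110xxxxx -> Class C (192-223)
Class C, default mask 255.255.255.0 (/24)


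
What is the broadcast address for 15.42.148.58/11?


Network: 15.32.0.0/11
Host bits = 21
Set all host bits to 1:
Broadcast: 15.63.255.255


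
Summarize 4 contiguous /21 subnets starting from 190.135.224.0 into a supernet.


Original prefix: /21
Number of subnets: 4 = 2^2
New prefix = 21 - 2 = 19
Supernet: 190.135.224.0/19


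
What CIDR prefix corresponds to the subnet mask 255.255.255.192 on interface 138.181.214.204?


Binary: 11111111.11111111.11111111.11000000
Count leading 1s
Prefix: /26


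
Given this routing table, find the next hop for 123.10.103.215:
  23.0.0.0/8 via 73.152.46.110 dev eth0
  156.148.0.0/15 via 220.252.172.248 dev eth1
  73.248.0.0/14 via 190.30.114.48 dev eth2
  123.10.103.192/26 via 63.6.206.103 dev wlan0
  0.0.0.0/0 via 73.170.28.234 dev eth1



Longest prefix match for 123.10.103.215:
  /8 23.0.0.0: no
  /15 156.148.0.0: no
  /14 73.248.0.0: no
  /26 123.10.103.192: MATCH
  /0 0.0.0.0: MATCH
Selected: next-hop 63.6.206.103 via wlan0 (matched /26)


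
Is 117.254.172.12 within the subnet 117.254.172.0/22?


Subnet network: 117.254.172.0
Test IP AND mask: 117.254.172.0
Yes, 117.254.172.12 is in 117.254.172.0/22


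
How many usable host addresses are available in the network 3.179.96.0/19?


Host bits = 32 - 19 = 13
Total addresses = 2^13 = 8192
Usable = total - 2 (network and broadcast)
Usable hosts: 8190


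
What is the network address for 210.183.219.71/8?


IP:   11010010.10110111.11011011.01000111
Mask: 11111111.00000000.00000000.00000000
AND operation:
Net:  11010010.00000000.00000000.00000000
Network: 210.0.0.0/8


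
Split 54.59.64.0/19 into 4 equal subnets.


New prefix = 19 + 2 = 21
Each subnet has 2048 addresses
  54.59.64.0/21
  54.59.72.0/21
  54.59.80.0/21
  54.59.88.0/21
Subnets: 54.59.64.0/21, 54.59.72.0/21, 54.59.80.0/21, 54.59.88.0/21


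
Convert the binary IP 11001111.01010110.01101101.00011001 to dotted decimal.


11001111 = 207
01010110 = 86
01101101 = 109
00011001 = 25
IP: 207.86.109.25


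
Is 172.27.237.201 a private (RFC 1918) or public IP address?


RFC 1918 private ranges:
  10.0.0.0/8 (10.0.0.0 - 10.255.255.255)
  172.16.0.0/12 (172.16.0.0 - 172.31.255.255)
  192.168.0.0/16 (192.168.0.0 - 192.168.255.255)
Private (in 172.16.0.0/12)


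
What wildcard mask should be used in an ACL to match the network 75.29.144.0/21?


Subnet mask: 255.255.248.0
Wildcard = 255.255.255.255 - subnet mask
255 - 255 = 0
255 - 255 = 0
255 - 248 = 7
255 - 0 = 255
Wildcard: 0.0.7.255


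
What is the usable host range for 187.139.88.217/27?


Network: 187.139.88.192
Broadcast: 187.139.88.223
First usable = network + 1
Last usable = broadcast - 1
Range: 187.139.88.193 to 187.139.88.222


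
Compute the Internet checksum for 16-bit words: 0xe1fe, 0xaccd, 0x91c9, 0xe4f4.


Sum all words (with carry folding):
+ 0xe1fe = 0xe1fe
+ 0xaccd = 0x8ecc
+ 0x91c9 = 0x2096
+ 0xe4f4 = 0x058b
One's complement: ~0x058b
Checksum = 0xfa74


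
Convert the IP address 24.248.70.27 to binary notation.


24 = 00011000
248 = 11111000
70 = 01000110
27 = 00011011
Binary: 00011000.11111000.01000110.00011011


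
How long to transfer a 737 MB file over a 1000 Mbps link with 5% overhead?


Effective throughput = 1000 * (1 - 5/100) = 950 Mbps
File size in Mb = 737 * 8 = 5896 Mb
Time = 5896 / 950
Time = 6.2063 seconds


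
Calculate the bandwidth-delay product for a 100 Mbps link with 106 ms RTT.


BDP = bandwidth * RTT
= 100 Mbps * 106 ms
= 100 * 1e6 * 106 / 1000 bits
= 10600000 bits
= 1325000 bytes
= 1293.9453 KB
BDP = 10600000 bits (1325000 bytes)


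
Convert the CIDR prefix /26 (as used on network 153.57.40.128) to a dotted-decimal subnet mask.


/26 means 26 network bits, 6 host bits
Binary: 11111111111111111111111111000000
Mask: 255.255.255.192


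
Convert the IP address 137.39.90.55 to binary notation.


137 = 10001001
39 = 00100111
90 = 01011010
55 = 00110111
Binary: 10001001.00100111.01011010.00110111


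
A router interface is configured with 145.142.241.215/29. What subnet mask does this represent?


/29 means 29 network bits, 3 host bits
Binary: 11111111111111111111111111111000
Mask: 255.255.255.248


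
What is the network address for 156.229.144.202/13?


IP:   10011100.11100101.10010000.11001010
Mask: 11111111.11111000.00000000.00000000
AND operation:
Net:  10011100.11100000.00000000.00000000
Network: 156.224.0.0/13


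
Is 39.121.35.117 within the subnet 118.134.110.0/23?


Subnet network: 118.134.110.0
Test IP AND mask: 39.121.34.0
No, 39.121.35.117 is not in 118.134.110.0/23


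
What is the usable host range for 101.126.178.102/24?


Network: 101.126.178.0
Broadcast: 101.126.178.255
First usable = network + 1
Last usable = broadcast - 1
Range: 101.126.178.1 to 101.126.178.254


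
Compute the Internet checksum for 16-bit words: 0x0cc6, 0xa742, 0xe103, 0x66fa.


Sum all words (with carry folding):
+ 0x0cc6 = 0x0cc6
+ 0xa742 = 0xb408
+ 0xe103 = 0x950c
+ 0x66fa = 0xfc06
One's complement: ~0xfc06
Checksum = 0x03f9


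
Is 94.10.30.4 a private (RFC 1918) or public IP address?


RFC 1918 private ranges:
  10.0.0.0/8 (10.0.0.0 - 10.255.255.255)
  172.16.0.0/12 (172.16.0.0 - 172.31.255.255)
  192.168.0.0/16 (192.168.0.0 - 192.168.255.255)
Public (not in any RFC 1918 range)


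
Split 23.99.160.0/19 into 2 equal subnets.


New prefix = 19 + 1 = 20
Each subnet has 4096 addresses
  23.99.160.0/20
  23.99.176.0/20
Subnets: 23.99.160.0/20, 23.99.176.0/20


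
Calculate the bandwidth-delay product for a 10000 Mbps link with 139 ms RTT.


BDP = bandwidth * RTT
= 10000 Mbps * 139 ms
= 10000 * 1e6 * 139 / 1000 bits
= 1390000000 bits
= 173750000 bytes
= 169677.7344 KB
BDP = 1390000000 bits (173750000 bytes)


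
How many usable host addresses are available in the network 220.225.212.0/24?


Host bits = 32 - 24 = 8
Total addresses = 2^8 = 256
Usable = total - 2 (network and broadcast)
Usable hosts: 254


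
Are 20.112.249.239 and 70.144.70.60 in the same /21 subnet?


Mask: 255.255.248.0
20.112.249.239 AND mask = 20.112.248.0
70.144.70.60 AND mask = 70.144.64.0
No, different subnets (20.112.248.0 vs 70.144.64.0)


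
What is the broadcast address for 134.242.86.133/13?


Network: 134.240.0.0/13
Host bits = 19
Set all host bits to 1:
Broadcast: 134.247.255.255


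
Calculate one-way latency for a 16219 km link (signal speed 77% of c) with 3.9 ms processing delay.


Speed = 0.77 * 3e5 km/s = 231000 km/s
Propagation delay = 16219 / 231000 = 0.0702 s = 70.2121 ms
Processing delay = 3.9 ms
Total one-way latency = 74.1121 ms


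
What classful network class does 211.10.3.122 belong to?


First octet: 211
Binary: 11010011
110xxxxx -> Class C (192-223)
Class C, default mask 255.255.255.0 (/24)


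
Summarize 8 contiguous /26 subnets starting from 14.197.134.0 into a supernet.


Original prefix: /26
Number of subnets: 8 = 2^3
New prefix = 26 - 3 = 23
Supernet: 14.197.134.0/23


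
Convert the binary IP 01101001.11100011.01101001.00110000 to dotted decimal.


01101001 = 105
11100011 = 227
01101001 = 105
00110000 = 48
IP: 105.227.105.48


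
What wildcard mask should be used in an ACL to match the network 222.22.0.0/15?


Subnet mask: 255.254.0.0
Wildcard = 255.255.255.255 - subnet mask
255 - 255 = 0
255 - 254 = 1
255 - 0 = 255
255 - 0 = 255
Wildcard: 0.1.255.255


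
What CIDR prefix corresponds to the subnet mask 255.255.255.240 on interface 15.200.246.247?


Binary: 11111111.11111111.11111111.11110000
Count leading 1s
Prefix: /28


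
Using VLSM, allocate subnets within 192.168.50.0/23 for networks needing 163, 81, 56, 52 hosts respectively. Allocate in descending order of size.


163 hosts -> /24 (254 usable): 192.168.50.0/24
81 hosts -> /25 (126 usable): 192.168.51.0/25
56 hosts -> /26 (62 usable): 192.168.51.128/26
52 hosts -> /26 (62 usable): 192.168.51.192/26
Allocation: 192.168.50.0/24 (163 hosts, 254 usable); 192.168.51.0/25 (81 hosts, 126 usable); 192.168.51.128/26 (56 hosts, 62 usable); 192.168.51.192/26 (52 hosts, 62 usable)


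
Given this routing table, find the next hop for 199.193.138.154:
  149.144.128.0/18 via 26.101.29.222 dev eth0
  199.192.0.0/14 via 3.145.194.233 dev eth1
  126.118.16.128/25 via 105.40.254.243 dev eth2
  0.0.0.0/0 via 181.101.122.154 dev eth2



Longest prefix match for 199.193.138.154:
  /18 149.144.128.0: no
  /14 199.192.0.0: MATCH
  /25 126.118.16.128: no
  /0 0.0.0.0: MATCH
Selected: next-hop 3.145.194.233 via eth1 (matched /14)


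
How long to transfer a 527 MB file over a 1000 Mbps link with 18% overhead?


Effective throughput = 1000 * (1 - 18/100) = 820.0 Mbps
File size in Mb = 527 * 8 = 4216 Mb
Time = 4216 / 820.0
Time = 5.1415 seconds


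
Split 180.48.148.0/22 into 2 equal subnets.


New prefix = 22 + 1 = 23
Each subnet has 512 addresses
  180.48.148.0/23
  180.48.150.0/23
Subnets: 180.48.148.0/23, 180.48.150.0/23


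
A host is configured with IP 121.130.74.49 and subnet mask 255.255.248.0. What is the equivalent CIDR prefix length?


Binary: 11111111.11111111.11111000.00000000
Count leading 1s
Prefix: /21


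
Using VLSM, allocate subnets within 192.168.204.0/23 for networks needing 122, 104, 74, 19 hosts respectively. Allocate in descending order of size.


122 hosts -> /25 (126 usable): 192.168.204.0/25
104 hosts -> /25 (126 usable): 192.168.204.128/25
74 hosts -> /25 (126 usable): 192.168.205.0/25
19 hosts -> /27 (30 usable): 192.168.205.128/27
Allocation: 192.168.204.0/25 (122 hosts, 126 usable); 192.168.204.128/25 (104 hosts, 126 usable); 192.168.205.0/25 (74 hosts, 126 usable); 192.168.205.128/27 (19 hosts, 30 usable)


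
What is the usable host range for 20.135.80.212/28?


Network: 20.135.80.208
Broadcast: 20.135.80.223
First usable = network + 1
Last usable = broadcast - 1
Range: 20.135.80.209 to 20.135.80.222


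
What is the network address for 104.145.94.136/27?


IP:   01101000.10010001.01011110.10001000
Mask: 11111111.11111111.11111111.11100000
AND operation:
Net:  01101000.10010001.01011110.10000000
Network: 104.145.94.128/27


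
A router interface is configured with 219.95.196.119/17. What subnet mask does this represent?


/17 means 17 network bits, 15 host bits
Binary: 11111111111111111000000000000000
Mask: 255.255.128.0


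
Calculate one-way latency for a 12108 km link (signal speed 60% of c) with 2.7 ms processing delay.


Speed = 0.6 * 3e5 km/s = 180000 km/s
Propagation delay = 12108 / 180000 = 0.0673 s = 67.2667 ms
Processing delay = 2.7 ms
Total one-way latency = 69.9667 ms


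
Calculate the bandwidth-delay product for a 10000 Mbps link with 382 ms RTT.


BDP = bandwidth * RTT
= 10000 Mbps * 382 ms
= 10000 * 1e6 * 382 / 1000 bits
= 3820000000 bits
= 477500000 bytes
= 466308.5938 KB
BDP = 3820000000 bits (477500000 bytes)


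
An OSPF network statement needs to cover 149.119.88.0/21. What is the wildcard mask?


Subnet mask: 255.255.248.0
Wildcard = 255.255.255.255 - subnet mask
255 - 255 = 0
255 - 255 = 0
255 - 248 = 7
255 - 0 = 255
Wildcard: 0.0.7.255


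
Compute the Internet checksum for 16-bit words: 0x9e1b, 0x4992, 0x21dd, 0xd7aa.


Sum all words (with carry folding):
+ 0x9e1b = 0x9e1b
+ 0x4992 = 0xe7ad
+ 0x21dd = 0x098b
+ 0xd7aa = 0xe135
One's complement: ~0xe135
Checksum = 0x1eca


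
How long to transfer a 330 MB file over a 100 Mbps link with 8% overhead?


Effective throughput = 100 * (1 - 8/100) = 92 Mbps
File size in Mb = 330 * 8 = 2640 Mb
Time = 2640 / 92
Time = 28.6957 seconds


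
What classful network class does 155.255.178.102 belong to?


First octet: 155
Binary: 10011011
10xxxxxx -> Class B (128-191)
Class B, default mask 255.255.0.0 (/16)


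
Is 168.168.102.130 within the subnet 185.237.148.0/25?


Subnet network: 185.237.148.0
Test IP AND mask: 168.168.102.128
No, 168.168.102.130 is not in 185.237.148.0/25


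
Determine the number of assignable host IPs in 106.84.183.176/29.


Host bits = 32 - 29 = 3
Total addresses = 2^3 = 8
Usable = total - 2 (network and broadcast)
Usable hosts: 6


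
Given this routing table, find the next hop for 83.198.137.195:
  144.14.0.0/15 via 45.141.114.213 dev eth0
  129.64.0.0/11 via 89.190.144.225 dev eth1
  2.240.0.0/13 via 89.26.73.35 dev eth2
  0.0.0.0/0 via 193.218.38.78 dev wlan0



Longest prefix match for 83.198.137.195:
  /15 144.14.0.0: no
  /11 129.64.0.0: no
  /13 2.240.0.0: no
  /0 0.0.0.0: MATCH
Selected: next-hop 193.218.38.78 via wlan0 (matched /0)


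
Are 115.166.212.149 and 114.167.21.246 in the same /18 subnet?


Mask: 255.255.192.0
115.166.212.149 AND mask = 115.166.192.0
114.167.21.246 AND mask = 114.167.0.0
No, different subnets (115.166.192.0 vs 114.167.0.0)


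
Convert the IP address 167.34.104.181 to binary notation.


167 = 10100111
34 = 00100010
104 = 01101000
181 = 10110101
Binary: 10100111.00100010.01101000.10110101


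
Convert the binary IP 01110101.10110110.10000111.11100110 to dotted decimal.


01110101 = 117
10110110 = 182
10000111 = 135
11100110 = 230
IP: 117.182.135.230


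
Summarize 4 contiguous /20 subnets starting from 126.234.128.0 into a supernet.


Original prefix: /20
Number of subnets: 4 = 2^2
New prefix = 20 - 2 = 18
Supernet: 126.234.128.0/18


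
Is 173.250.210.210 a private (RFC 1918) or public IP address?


RFC 1918 private ranges:
  10.0.0.0/8 (10.0.0.0 - 10.255.255.255)
  172.16.0.0/12 (172.16.0.0 - 172.31.255.255)
  192.168.0.0/16 (192.168.0.0 - 192.168.255.255)
Public (not in any RFC 1918 range)


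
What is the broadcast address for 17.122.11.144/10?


Network: 17.64.0.0/10
Host bits = 22
Set all host bits to 1:
Broadcast: 17.127.255.255


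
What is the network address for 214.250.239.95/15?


IP:   11010110.11111010.11101111.01011111
Mask: 11111111.11111110.00000000.00000000
AND operation:
Net:  11010110.11111010.00000000.00000000
Network: 214.250.0.0/15


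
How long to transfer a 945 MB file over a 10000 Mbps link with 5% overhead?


Effective throughput = 10000 * (1 - 5/100) = 9500 Mbps
File size in Mb = 945 * 8 = 7560 Mb
Time = 7560 / 9500
Time = 0.7958 seconds


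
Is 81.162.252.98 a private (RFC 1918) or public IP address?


RFC 1918 private ranges:
  10.0.0.0/8 (10.0.0.0 - 10.255.255.255)
  172.16.0.0/12 (172.16.0.0 - 172.31.255.255)
  192.168.0.0/16 (192.168.0.0 - 192.168.255.255)
Public (not in any RFC 1918 range)


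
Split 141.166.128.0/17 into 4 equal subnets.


New prefix = 17 + 2 = 19
Each subnet has 8192 addresses
  141.166.128.0/19
  141.166.160.0/19
  141.166.192.0/19
  141.166.224.0/19
Subnets: 141.166.128.0/19, 141.166.160.0/19, 141.166.192.0/19, 141.166.224.0/19


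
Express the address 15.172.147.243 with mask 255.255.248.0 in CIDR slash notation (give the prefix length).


Binary: 11111111.11111111.11111000.00000000
Count leading 1s
Prefix: /21


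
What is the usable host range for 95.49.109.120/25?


Network: 95.49.109.0
Broadcast: 95.49.109.127
First usable = network + 1
Last usable = broadcast - 1
Range: 95.49.109.1 to 95.49.109.126


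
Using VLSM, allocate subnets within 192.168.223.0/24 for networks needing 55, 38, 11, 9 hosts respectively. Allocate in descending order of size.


55 hosts -> /26 (62 usable): 192.168.223.0/26
38 hosts -> /26 (62 usable): 192.168.223.64/26
11 hosts -> /28 (14 usable): 192.168.223.128/28
9 hosts -> /28 (14 usable): 192.168.223.144/28
Allocation: 192.168.223.0/26 (55 hosts, 62 usable); 192.168.223.64/26 (38 hosts, 62 usable); 192.168.223.128/28 (11 hosts, 14 usable); 192.168.223.144/28 (9 hosts, 14 usable)


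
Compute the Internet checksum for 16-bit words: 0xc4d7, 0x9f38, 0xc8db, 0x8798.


Sum all words (with carry folding):
+ 0xc4d7 = 0xc4d7
+ 0x9f38 = 0x6410
+ 0xc8db = 0x2cec
+ 0x8798 = 0xb484
One's complement: ~0xb484
Checksum = 0x4b7b


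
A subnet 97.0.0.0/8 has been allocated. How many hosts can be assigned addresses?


Host bits = 32 - 8 = 24
Total addresses = 2^24 = 16777216
Usable = total - 2 (network and broadcast)
Usable hosts: 16777214


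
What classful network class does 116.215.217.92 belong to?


First octet: 116
Binary: 01110100
0xxxxxxx -> Class A (1-126)
Class A, default mask 255.0.0.0 (/8)


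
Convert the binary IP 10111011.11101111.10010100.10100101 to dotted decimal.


10111011 = 187
11101111 = 239
10010100 = 148
10100101 = 165
IP: 187.239.148.165


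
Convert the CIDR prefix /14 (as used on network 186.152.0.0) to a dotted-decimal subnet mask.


/14 means 14 network bits, 18 host bits
Binary: 11111111111111000000000000000000
Mask: 255.252.0.0


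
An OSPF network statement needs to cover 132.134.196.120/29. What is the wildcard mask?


Subnet mask: 255.255.255.248
Wildcard = 255.255.255.255 - subnet mask
255 - 255 = 0
255 - 255 = 0
255 - 255 = 0
255 - 248 = 7
Wildcard: 0.0.0.7


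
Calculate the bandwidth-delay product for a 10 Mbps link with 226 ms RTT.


BDP = bandwidth * RTT
= 10 Mbps * 226 ms
= 10 * 1e6 * 226 / 1000 bits
= 2260000 bits
= 282500 bytes
= 275.8789 KB
BDP = 2260000 bits (282500 bytes)


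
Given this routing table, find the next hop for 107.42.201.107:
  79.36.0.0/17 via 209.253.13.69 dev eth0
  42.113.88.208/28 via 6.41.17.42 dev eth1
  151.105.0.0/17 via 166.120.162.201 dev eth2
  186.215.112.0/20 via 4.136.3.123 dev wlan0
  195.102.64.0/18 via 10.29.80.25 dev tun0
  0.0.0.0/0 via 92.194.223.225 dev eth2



Longest prefix match for 107.42.201.107:
  /17 79.36.0.0: no
  /28 42.113.88.208: no
  /17 151.105.0.0: no
  /20 186.215.112.0: no
  /18 195.102.64.0: no
  /0 0.0.0.0: MATCH
Selected: next-hop 92.194.223.225 via eth2 (matched /0)


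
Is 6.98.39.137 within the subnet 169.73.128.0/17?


Subnet network: 169.73.128.0
Test IP AND mask: 6.98.0.0
No, 6.98.39.137 is not in 169.73.128.0/17


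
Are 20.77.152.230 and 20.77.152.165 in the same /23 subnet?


Mask: 255.255.254.0
20.77.152.230 AND mask = 20.77.152.0
20.77.152.165 AND mask = 20.77.152.0
Yes, same subnet (20.77.152.0)


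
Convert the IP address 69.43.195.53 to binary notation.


69 = 01000101
43 = 00101011
195 = 11000011
53 = 00110101
Binary: 01000101.00101011.11000011.00110101


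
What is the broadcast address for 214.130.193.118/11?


Network: 214.128.0.0/11
Host bits = 21
Set all host bits to 1:
Broadcast: 214.159.255.255


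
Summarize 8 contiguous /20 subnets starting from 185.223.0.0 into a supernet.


Original prefix: /20
Number of subnets: 8 = 2^3
New prefix = 20 - 3 = 17
Supernet: 185.223.0.0/17


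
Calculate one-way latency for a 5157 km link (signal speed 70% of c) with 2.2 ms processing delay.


Speed = 0.7 * 3e5 km/s = 210000 km/s
Propagation delay = 5157 / 210000 = 0.0246 s = 24.5571 ms
Processing delay = 2.2 ms
Total one-way latency = 26.7571 ms


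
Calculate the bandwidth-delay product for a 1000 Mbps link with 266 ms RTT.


BDP = bandwidth * RTT
= 1000 Mbps * 266 ms
= 1000 * 1e6 * 266 / 1000 bits
= 266000000 bits
= 33250000 bytes
= 32470.7031 KB
BDP = 266000000 bits (33250000 bytes)


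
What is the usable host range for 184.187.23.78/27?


Network: 184.187.23.64
Broadcast: 184.187.23.95
First usable = network + 1
Last usable = broadcast - 1
Range: 184.187.23.65 to 184.187.23.94


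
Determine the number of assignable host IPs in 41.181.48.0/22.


Host bits = 32 - 22 = 10
Total addresses = 2^10 = 1024
Usable = total - 2 (network and broadcast)
Usable hosts: 1022


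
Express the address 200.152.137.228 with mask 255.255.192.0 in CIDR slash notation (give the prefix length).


Binary: 11111111.11111111.11000000.00000000
Count leading 1s
Prefix: /18


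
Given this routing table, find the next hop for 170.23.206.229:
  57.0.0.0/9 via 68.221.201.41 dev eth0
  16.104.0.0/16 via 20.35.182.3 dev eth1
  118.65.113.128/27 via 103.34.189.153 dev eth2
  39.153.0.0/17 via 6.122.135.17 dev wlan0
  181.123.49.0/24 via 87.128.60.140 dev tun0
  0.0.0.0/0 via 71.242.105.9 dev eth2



Longest prefix match for 170.23.206.229:
  /9 57.0.0.0: no
  /16 16.104.0.0: no
  /27 118.65.113.128: no
  /17 39.153.0.0: no
  /24 181.123.49.0: no
  /0 0.0.0.0: MATCH
Selected: next-hop 71.242.105.9 via eth2 (matched /0)


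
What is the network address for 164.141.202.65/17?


IP:   10100100.10001101.11001010.01000001
Mask: 11111111.11111111.10000000.00000000
AND operation:
Net:  10100100.10001101.10000000.00000000
Network: 164.141.128.0/17


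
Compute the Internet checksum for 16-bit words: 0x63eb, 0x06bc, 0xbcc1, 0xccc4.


Sum all words (with carry folding):
+ 0x63eb = 0x63eb
+ 0x06bc = 0x6aa7
+ 0xbcc1 = 0x2769
+ 0xccc4 = 0xf42d
One's complement: ~0xf42d
Checksum = 0x0bd2


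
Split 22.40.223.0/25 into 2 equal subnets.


New prefix = 25 + 1 = 26
Each subnet has 64 addresses
  22.40.223.0/26
  22.40.223.64/26
Subnets: 22.40.223.0/26, 22.40.223.64/26


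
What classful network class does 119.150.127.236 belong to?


First octet: 119
Binary: 01110111
0xxxxxxx -> Class A (1-126)
Class A, default mask 255.0.0.0 (/8)


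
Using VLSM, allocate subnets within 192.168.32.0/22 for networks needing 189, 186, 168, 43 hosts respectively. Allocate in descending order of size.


189 hosts -> /24 (254 usable): 192.168.32.0/24
186 hosts -> /24 (254 usable): 192.168.33.0/24
168 hosts -> /24 (254 usable): 192.168.34.0/24
43 hosts -> /26 (62 usable): 192.168.35.0/26
Allocation: 192.168.32.0/24 (189 hosts, 254 usable); 192.168.33.0/24 (186 hosts, 254 usable); 192.168.34.0/24 (168 hosts, 254 usable); 192.168.35.0/26 (43 hosts, 62 usable)


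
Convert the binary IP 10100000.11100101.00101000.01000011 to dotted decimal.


10100000 = 160
11100101 = 229
00101000 = 40
01000011 = 67
IP: 160.229.40.67


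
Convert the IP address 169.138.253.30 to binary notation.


169 = 10101001
138 = 10001010
253 = 11111101
30 = 00011110
Binary: 10101001.10001010.11111101.00011110


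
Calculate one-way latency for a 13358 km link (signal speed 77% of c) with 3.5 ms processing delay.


Speed = 0.77 * 3e5 km/s = 231000 km/s
Propagation delay = 13358 / 231000 = 0.0578 s = 57.8268 ms
Processing delay = 3.5 ms
Total one-way latency = 61.3268 ms


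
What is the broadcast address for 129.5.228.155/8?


Network: 129.0.0.0/8
Host bits = 24
Set all host bits to 1:
Broadcast: 129.255.255.255


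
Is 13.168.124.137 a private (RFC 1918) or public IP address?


RFC 1918 private ranges:
  10.0.0.0/8 (10.0.0.0 - 10.255.255.255)
  172.16.0.0/12 (172.16.0.0 - 172.31.255.255)
  192.168.0.0/16 (192.168.0.0 - 192.168.255.255)
Public (not in any RFC 1918 range)


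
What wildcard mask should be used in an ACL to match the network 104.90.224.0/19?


Subnet mask: 255.255.224.0
Wildcard = 255.255.255.255 - subnet mask
255 - 255 = 0
255 - 255 = 0
255 - 224 = 31
255 - 0 = 255
Wildcard: 0.0.31.255


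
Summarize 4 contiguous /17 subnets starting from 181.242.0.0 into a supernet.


Original prefix: /17
Number of subnets: 4 = 2^2
New prefix = 17 - 2 = 15
Supernet: 181.242.0.0/15


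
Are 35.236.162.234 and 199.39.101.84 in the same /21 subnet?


Mask: 255.255.248.0
35.236.162.234 AND mask = 35.236.160.0
199.39.101.84 AND mask = 199.39.96.0
No, different subnets (35.236.160.0 vs 199.39.96.0)


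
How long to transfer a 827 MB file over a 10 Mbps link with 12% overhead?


Effective throughput = 10 * (1 - 12/100) = 8.8 Mbps
File size in Mb = 827 * 8 = 6616 Mb
Time = 6616 / 8.8
Time = 751.8182 seconds


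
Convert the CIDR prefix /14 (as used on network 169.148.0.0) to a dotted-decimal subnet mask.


/14 means 14 network bits, 18 host bits
Binary: 11111111111111000000000000000000
Mask: 255.252.0.0


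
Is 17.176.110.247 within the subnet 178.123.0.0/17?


Subnet network: 178.123.0.0
Test IP AND mask: 17.176.0.0
No, 17.176.110.247 is not in 178.123.0.0/17


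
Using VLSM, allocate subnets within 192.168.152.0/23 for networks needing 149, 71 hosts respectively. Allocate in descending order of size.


149 hosts -> /24 (254 usable): 192.168.152.0/24
71 hosts -> /25 (126 usable): 192.168.153.0/25
Allocation: 192.168.152.0/24 (149 hosts, 254 usable); 192.168.153.0/25 (71 hosts, 126 usable)


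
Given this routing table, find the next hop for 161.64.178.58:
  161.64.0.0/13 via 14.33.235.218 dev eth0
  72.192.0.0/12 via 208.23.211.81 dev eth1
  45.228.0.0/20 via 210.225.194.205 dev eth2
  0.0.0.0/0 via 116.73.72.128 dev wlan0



Longest prefix match for 161.64.178.58:
  /13 161.64.0.0: MATCH
  /12 72.192.0.0: no
  /20 45.228.0.0: no
  /0 0.0.0.0: MATCH
Selected: next-hop 14.33.235.218 via eth0 (matched /13)


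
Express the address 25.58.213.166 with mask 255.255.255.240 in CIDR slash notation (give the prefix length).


Binary: 11111111.11111111.11111111.11110000
Count leading 1s
Prefix: /28


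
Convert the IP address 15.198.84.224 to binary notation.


15 = 00001111
198 = 11000110
84 = 01010100
224 = 11100000
Binary: 00001111.11000110.01010100.11100000


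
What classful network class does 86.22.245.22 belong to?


First octet: 86
Binary: 01010110
0xxxxxxx -> Class A (1-126)
Class A, default mask 255.0.0.0 (/8)


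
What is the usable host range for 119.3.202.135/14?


Network: 119.0.0.0
Broadcast: 119.3.255.255
First usable = network + 1
Last usable = broadcast - 1
Range: 119.0.0.1 to 119.3.255.254


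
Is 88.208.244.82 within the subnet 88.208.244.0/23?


Subnet network: 88.208.244.0
Test IP AND mask: 88.208.244.0
Yes, 88.208.244.82 is in 88.208.244.0/23


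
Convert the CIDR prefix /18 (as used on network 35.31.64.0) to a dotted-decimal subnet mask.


/18 means 18 network bits, 14 host bits
Binary: 11111111111111111100000000000000
Mask: 255.255.192.0


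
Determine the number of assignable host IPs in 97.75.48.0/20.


Host bits = 32 - 20 = 12
Total addresses = 2^12 = 4096
Usable = total - 2 (network and broadcast)
Usable hosts: 4094


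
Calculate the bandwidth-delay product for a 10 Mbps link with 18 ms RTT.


BDP = bandwidth * RTT
= 10 Mbps * 18 ms
= 10 * 1e6 * 18 / 1000 bits
= 180000 bits
= 22500 bytes
= 21.9727 KB
BDP = 180000 bits (22500 bytes)


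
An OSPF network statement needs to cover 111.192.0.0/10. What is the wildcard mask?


Subnet mask: 255.192.0.0
Wildcard = 255.255.255.255 - subnet mask
255 - 255 = 0
255 - 192 = 63
255 - 0 = 255
255 - 0 = 255
Wildcard: 0.63.255.255


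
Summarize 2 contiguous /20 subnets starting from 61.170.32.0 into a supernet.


Original prefix: /20
Number of subnets: 2 = 2^1
New prefix = 20 - 1 = 19
Supernet: 61.170.32.0/19


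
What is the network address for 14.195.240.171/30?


IP:   00001110.11000011.11110000.10101011
Mask: 11111111.11111111.11111111.11111100
AND operation:
Net:  00001110.11000011.11110000.10101000
Network: 14.195.240.168/30


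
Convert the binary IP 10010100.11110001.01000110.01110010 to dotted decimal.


10010100 = 148
11110001 = 241
01000110 = 70
01110010 = 114
IP: 148.241.70.114


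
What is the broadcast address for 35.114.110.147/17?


Network: 35.114.0.0/17
Host bits = 15
Set all host bits to 1:
Broadcast: 35.114.127.255


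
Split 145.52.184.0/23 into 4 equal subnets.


New prefix = 23 + 2 = 25
Each subnet has 128 addresses
  145.52.184.0/25
  145.52.184.128/25
  145.52.185.0/25
  145.52.185.128/25
Subnets: 145.52.184.0/25, 145.52.184.128/25, 145.52.185.0/25, 145.52.185.128/25


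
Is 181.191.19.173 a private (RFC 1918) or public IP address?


RFC 1918 private ranges:
  10.0.0.0/8 (10.0.0.0 - 10.255.255.255)
  172.16.0.0/12 (172.16.0.0 - 172.31.255.255)
  192.168.0.0/16 (192.168.0.0 - 192.168.255.255)
Public (not in any RFC 1918 range)


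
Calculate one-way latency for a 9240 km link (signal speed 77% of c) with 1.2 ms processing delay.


Speed = 0.77 * 3e5 km/s = 231000 km/s
Propagation delay = 9240 / 231000 = 0.04 s = 40 ms
Processing delay = 1.2 ms
Total one-way latency = 41.2 ms


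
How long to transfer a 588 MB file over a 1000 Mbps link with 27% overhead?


Effective throughput = 1000 * (1 - 27/100) = 730 Mbps
File size in Mb = 588 * 8 = 4704 Mb
Time = 4704 / 730
Time = 6.4438 seconds


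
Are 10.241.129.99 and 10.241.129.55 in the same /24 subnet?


Mask: 255.255.255.0
10.241.129.99 AND mask = 10.241.129.0
10.241.129.55 AND mask = 10.241.129.0
Yes, same subnet (10.241.129.0)


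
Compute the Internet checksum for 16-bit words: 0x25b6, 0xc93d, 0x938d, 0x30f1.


Sum all words (with carry folding):
+ 0x25b6 = 0x25b6
+ 0xc93d = 0xeef3
+ 0x938d = 0x8281
+ 0x30f1 = 0xb372
One's complement: ~0xb372
Checksum = 0x4c8d


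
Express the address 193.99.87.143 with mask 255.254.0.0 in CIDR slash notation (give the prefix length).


Binary: 11111111.11111110.00000000.00000000
Count leading 1s
Prefix: /15


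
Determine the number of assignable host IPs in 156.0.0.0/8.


Host bits = 32 - 8 = 24
Total addresses = 2^24 = 16777216
Usable = total - 2 (network and broadcast)
Usable hosts: 16777214


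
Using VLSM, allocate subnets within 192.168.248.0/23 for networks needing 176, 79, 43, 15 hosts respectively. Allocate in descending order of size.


176 hosts -> /24 (254 usable): 192.168.248.0/24
79 hosts -> /25 (126 usable): 192.168.249.0/25
43 hosts -> /26 (62 usable): 192.168.249.128/26
15 hosts -> /27 (30 usable): 192.168.249.192/27
Allocation: 192.168.248.0/24 (176 hosts, 254 usable); 192.168.249.0/25 (79 hosts, 126 usable); 192.168.249.128/26 (43 hosts, 62 usable); 192.168.249.192/27 (15 hosts, 30 usable)


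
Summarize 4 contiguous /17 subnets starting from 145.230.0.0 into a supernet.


Original prefix: /17
Number of subnets: 4 = 2^2
New prefix = 17 - 2 = 15
Supernet: 145.230.0.0/15


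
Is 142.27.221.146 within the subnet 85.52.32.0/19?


Subnet network: 85.52.32.0
Test IP AND mask: 142.27.192.0
No, 142.27.221.146 is not in 85.52.32.0/19
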